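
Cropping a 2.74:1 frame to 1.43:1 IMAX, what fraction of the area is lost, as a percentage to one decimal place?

47.8%

Going from 2.74:1 to 1.43:1 IMAX means cutting width while keeping height.
Area ratio = (1.430)/(2.740) = 52.19%; the remaining 47.81% is cropped out.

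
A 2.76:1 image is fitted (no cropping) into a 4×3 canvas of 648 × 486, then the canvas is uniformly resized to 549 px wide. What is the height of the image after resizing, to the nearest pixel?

Fitted into 648×486, the image spans the width; its height is 648 / 2.760 ≈ 234.78 px.
Scaling 648 → 549 is ×0.8472, so the height becomes 234.78 × 0.8472 ≈ 198.91 px.

199 px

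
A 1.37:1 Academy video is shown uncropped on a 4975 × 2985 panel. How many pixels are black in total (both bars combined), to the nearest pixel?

1.37:1 Academy (1.370) < 5:3 (1.667), so the video fills the height.
Content width = 2985 × 1.370 ≈ 4089.4500 px.
4975 − 4089.4500 = 885.5500 px of bars.
That's 885.5500 × 2985 ≈ 2643367 black pixels.

2643367 pixels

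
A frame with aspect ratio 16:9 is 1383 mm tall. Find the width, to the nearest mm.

2459 mm

1383 × 16/9 = 2458.67.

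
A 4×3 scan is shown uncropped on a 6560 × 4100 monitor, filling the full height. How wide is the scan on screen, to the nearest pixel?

5467 px

The scan is 4100 × 4/3 ≈ 5466.67 px wide.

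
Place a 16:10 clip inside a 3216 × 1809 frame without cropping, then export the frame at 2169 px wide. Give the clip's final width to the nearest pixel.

1952 px

At 3216×1809 the clip is height-limited, so width = 1809 × 16/10 ≈ 2894.40 px.
The frame scales by 2169/3216 = 0.6744; 2894.40 × 0.6744 ≈ 1952.10 px.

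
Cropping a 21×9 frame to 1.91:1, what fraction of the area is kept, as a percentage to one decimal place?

81.9%

The height stays; only width is cut (since 1.91:1 is narrower than 21×9).
Fraction kept = (1.910)/(2.333) ≈ 81.86%.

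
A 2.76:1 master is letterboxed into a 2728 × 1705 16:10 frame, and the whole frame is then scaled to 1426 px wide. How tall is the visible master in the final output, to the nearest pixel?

Fitted into 2728×1705, the master spans the width; its height is 2728 / 2.760 ≈ 988.41 px.
The frame scales by 1426/2728 = 0.5227; 988.41 × 0.5227 ≈ 516.67 px.

517 px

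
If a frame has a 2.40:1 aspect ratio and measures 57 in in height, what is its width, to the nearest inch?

137 in

At 2.40:1, 57 × 2.400 ≈ 136.80.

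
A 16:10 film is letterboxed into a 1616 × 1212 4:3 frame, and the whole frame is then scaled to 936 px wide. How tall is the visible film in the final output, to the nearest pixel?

585 px

Fitted into 1616×1212, the film spans the width; its height is 1616 × 10/16 ≈ 1010.00 px.
Scaling 1616 → 936 is ×0.5792, so the height becomes 1010.00 × 0.5792 ≈ 585.00 px.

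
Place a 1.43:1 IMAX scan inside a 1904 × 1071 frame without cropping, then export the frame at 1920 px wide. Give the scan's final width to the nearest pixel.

Fitted into 1904×1071, the scan spans the height; its width is 1071 × 1.430 ≈ 1531.53 px.
The frame scales by 1920/1904 = 1.0084; 1531.53 × 1.0084 ≈ 1544.40 px.

1544 px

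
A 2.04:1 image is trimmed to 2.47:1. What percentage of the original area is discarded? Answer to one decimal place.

The width stays; only height is cut (since 2.47:1 is wider than 2.04:1).
(2.040)/(2.470) ≈ 0.826 of the area survives, leaving 17.41% discarded.

17.4%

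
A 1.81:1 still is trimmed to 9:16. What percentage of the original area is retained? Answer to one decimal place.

9:16 is narrower than 1.81:1, so the crop keeps the full height and trims the width.
Fraction kept = (0.562)/(1.810) ≈ 31.08%.

31.1%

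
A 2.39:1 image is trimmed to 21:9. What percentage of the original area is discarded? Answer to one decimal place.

Going from 2.39:1 to 21:9 means cutting width while keeping height.
Area ratio = (2.333)/(2.390) = 97.63%; the remaining 2.37% is cropped out.

2.4%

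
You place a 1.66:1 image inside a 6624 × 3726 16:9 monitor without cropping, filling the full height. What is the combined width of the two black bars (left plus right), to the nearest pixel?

439 px

Content width = 3726 × 1.660 ≈ 6185.16 px.
Leftover width: 6624 − 6185.16 = 438.84 px.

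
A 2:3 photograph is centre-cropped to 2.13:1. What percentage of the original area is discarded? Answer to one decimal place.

The width stays; only height is cut (since 2.13:1 is wider than 2:3).
Area ratio = (0.667)/(2.130) = 31.30%; the remaining 68.70% is cropped out.

68.7%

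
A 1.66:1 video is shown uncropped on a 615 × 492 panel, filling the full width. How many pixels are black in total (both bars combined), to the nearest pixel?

The video is 615 / 1.660 ≈ 370.4819 px tall.
Leftover height: 492 − 370.4819 = 121.5181 px.
That's 121.5181 × 615 ≈ 74734 black pixels.

74734 pixels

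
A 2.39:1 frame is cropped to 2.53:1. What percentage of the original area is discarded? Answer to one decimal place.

The width stays; only height is cut (since 2.53:1 is wider than 2.39:1).
Fraction kept = (2.390)/(2.530) ≈ 94.47%, so 5.53% is lost.

5.5%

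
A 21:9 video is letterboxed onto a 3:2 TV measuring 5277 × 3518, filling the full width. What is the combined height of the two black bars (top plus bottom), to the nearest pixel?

Content height = 5277 × 9/21 ≈ 2261.57 px.
3518 − 2261.57 = 1256.43 px of bars.

1256 px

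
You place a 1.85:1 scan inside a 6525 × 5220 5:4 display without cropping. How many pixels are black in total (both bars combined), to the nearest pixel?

1.85:1 is wider than 5:4, so it spans the full width.
The scan is 6525 / 1.850 ≈ 3527.0270 px tall.
Leftover height: 5220 − 3527.0270 = 1692.9730 px.
Across the 6525-px span: 1692.9730 × 6525 ≈ 11046649 px.

11046649 pixels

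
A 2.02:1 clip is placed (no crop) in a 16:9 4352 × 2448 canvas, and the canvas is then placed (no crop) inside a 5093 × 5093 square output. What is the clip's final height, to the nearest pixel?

2.02:1 in 4352×2448: fills the width, so the clip is 4352.00 × 2154.46.
The 16:9 canvas is width-limited in 5093×5093, giving 5093.00 × 2864.81; scale factor 1.1703.
The clip scales with it: height 2154.46 × 1.1703 ≈ 2521.29.

2521 px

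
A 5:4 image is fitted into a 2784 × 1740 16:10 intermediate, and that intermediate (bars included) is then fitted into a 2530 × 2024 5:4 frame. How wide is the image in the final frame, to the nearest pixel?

1977 px

First fit — 5:4 into 2784×1740 spans the height: 2175.00 × 1740.00.
16:10 in 2530×2024: fills the width, so the intermediate becomes 2530.00 × 1581.25 — a scale of ×0.9088.
So the image's width is 2175.00 × 0.9088 ≈ 1976.56.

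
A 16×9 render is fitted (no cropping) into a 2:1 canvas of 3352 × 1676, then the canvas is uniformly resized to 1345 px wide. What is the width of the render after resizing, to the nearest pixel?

1196 px

In the 3352×1676 frame the render fills the height: width = 1676 × 16/9 ≈ 2979.56 px.
Scaling 3352 → 1345 is ×0.4013, so the width becomes 2979.56 × 0.4013 ≈ 1195.56 px.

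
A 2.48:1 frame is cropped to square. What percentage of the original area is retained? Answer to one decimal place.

square is narrower than 2.48:1, so the crop keeps the full height and trims the width.
Fraction kept = (1.000)/(2.480) ≈ 40.32%.

40.3%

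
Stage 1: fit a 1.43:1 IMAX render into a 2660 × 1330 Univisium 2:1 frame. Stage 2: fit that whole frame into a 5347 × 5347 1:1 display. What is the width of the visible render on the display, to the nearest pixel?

3823 px

Inside the 2660×1330 canvas the render is height-limited at 1901.90 × 1330.00.
Second fit — the Univisium 2:1 canvas into 5347×5347 spans the width: 5347.00 × 2673.50 (×2.0102 from 2660×1330).
The render scales with it: width 1901.90 × 2.0102 ≈ 3823.11.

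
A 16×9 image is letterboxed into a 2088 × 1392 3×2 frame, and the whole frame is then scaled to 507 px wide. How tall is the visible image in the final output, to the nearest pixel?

At 2088×1392 the image is width-limited, so height = 2088 × 9/16 ≈ 1174.50 px.
Scaling 2088 → 507 is ×0.2428, so the height becomes 1174.50 × 0.2428 ≈ 285.19 px.

285 px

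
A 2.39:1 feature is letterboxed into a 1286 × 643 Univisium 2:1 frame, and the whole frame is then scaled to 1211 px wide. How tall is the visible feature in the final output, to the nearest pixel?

507 px

In the 1286×643 frame the feature fills the width: height = 1286 / 2.390 ≈ 538.08 px.
The frame scales by 1211/1286 = 0.9417; 538.08 × 0.9417 ≈ 506.69 px.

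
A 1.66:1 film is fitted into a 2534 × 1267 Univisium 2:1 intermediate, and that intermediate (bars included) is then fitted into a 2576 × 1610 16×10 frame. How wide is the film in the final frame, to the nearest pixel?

2138 px

1.66:1 in 2534×1267: fills the height, so the film is 2103.22 × 1267.00.
Second fit — the Univisium 2:1 canvas into 2576×1610 spans the width: 2576.00 × 1288.00 (×1.0166 from 2534×1267).
So the film's width is 2103.22 × 1.0166 ≈ 2138.08.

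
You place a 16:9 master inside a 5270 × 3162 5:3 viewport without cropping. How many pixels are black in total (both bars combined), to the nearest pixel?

1041484 pixels

16:9 is wider than 5:3, so it spans the full width.
Content height = 5270 × 9/16 ≈ 2964.3750 px.
3162 − 2964.3750 = 197.6250 px of bars.
Bar area = 197.6250 × 5270 ≈ 1041484 px.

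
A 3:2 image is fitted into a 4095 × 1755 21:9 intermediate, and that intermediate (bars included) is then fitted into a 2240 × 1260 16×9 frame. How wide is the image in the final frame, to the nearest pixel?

Inside the 4095×1755 canvas the image is height-limited at 2632.50 × 1755.00.
Second fit — the 21:9 canvas into 2240×1260 spans the width: 2240.00 × 960.00 (×0.5470 from 4095×1755).
The image scales with it: width 2632.50 × 0.5470 ≈ 1440.00.

1440 px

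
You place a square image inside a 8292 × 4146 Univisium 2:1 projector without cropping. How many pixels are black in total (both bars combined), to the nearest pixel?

17189316 pixels

square (1.000) < Univisium 2:1 (2.000), so the image fills the height.
Content width = 4146 × 1/1 ≈ 4146.0000 px.
8292 − 4146.0000 = 4146.0000 px of bars.
That's 4146.0000 × 4146 ≈ 17189316 black pixels.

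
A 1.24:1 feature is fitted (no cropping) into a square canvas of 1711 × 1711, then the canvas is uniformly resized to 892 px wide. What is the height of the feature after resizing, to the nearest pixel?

719 px

At 1711×1711 the feature is width-limited, so height = 1711 / 1.240 ≈ 1379.84 px.
Resizing to 892 px wide multiplies everything by 0.5213: 1379.84 → 719.35 px.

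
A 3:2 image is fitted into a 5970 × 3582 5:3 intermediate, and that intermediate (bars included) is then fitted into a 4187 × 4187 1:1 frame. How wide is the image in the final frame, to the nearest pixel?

Inside the 5970×3582 canvas the image is height-limited at 5373.00 × 3582.00.
Second fit — the 5:3 canvas into 4187×4187 spans the width: 4187.00 × 2512.20 (×0.7013 from 5970×3582).
The image scales with it: width 5373.00 × 0.7013 ≈ 3768.30.

3768 px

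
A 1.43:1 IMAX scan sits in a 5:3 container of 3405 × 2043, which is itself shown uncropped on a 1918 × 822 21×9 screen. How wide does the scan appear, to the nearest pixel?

1175 px

Inside the 3405×2043 canvas the scan is height-limited at 2921.49 × 2043.00.
The 5:3 canvas is height-limited in 1918×822, giving 1370.00 × 822.00; scale factor 0.4023.
So the scan's width is 2921.49 × 0.4023 ≈ 1175.46.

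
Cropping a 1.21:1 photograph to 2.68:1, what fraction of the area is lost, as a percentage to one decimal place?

54.9%

2.68:1 is wider than 1.21:1, so the crop keeps the full width and trims the height.
Area ratio = (1.210)/(2.680) = 45.15%; the remaining 54.85% is cropped out.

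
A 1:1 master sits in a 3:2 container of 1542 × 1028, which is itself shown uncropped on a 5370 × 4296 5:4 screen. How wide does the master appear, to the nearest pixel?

3580 px

Inside the 1542×1028 canvas the master is height-limited at 1028.00 × 1028.00.
3:2 in 5370×4296: fills the width, so the intermediate becomes 5370.00 × 3580.00 — a scale of ×3.4825.
So the master's width is 1028.00 × 3.4825 ≈ 3580.00.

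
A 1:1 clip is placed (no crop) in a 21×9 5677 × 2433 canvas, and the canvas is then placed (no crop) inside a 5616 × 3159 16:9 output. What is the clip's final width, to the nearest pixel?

2407 px

1:1 in 5677×2433: fills the height, so the clip is 2433.00 × 2433.00.
21×9 in 5616×3159: fills the width, so the intermediate becomes 5616.00 × 2406.86 — a scale of ×0.9893.
Applying the same ×0.9893: 2433.00 → 2406.86.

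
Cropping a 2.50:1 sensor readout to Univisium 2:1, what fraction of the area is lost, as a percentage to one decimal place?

20.0%

Going from 2.50:1 to Univisium 2:1 means cutting width while keeping height.
(2.000)/(2.500) ≈ 0.800 of the area survives, leaving 20.00% discarded.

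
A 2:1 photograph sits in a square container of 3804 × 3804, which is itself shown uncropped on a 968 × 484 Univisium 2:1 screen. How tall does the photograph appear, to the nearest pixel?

242 px

Inside the 3804×3804 canvas the photograph is width-limited at 3804.00 × 1902.00.
Second fit — the square canvas into 968×484 spans the height: 484.00 × 484.00 (×0.1272 from 3804×3804).
The photograph scales with it: height 1902.00 × 0.1272 ≈ 242.00.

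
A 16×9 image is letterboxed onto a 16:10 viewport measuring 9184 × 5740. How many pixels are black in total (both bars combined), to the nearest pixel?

5271616 pixels

16×9 is wider than 16:10, so it spans the full width.
The image is 9184 × 9/16 ≈ 5166.0000 px tall.
5740 − 5166.0000 = 574.0000 px of bars.
That's 574.0000 × 9184 ≈ 5271616 black pixels.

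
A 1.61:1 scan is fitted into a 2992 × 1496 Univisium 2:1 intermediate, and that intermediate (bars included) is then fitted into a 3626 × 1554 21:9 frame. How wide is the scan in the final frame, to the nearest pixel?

Inside the 2992×1496 canvas the scan is height-limited at 2408.56 × 1496.00.
The Univisium 2:1 canvas is height-limited in 3626×1554, giving 3108.00 × 1554.00; scale factor 1.0388.
The scan scales with it: width 2408.56 × 1.0388 ≈ 2501.94.

2502 px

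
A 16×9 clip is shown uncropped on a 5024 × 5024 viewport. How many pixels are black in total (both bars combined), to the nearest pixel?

Since 1.778 > 1.000, the clip is width-limited.
That makes the image 2826.0000 px tall (5024 × 9/16).
Leftover height: 5024 − 2826.0000 = 2198.0000 px.
That's 2198.0000 × 5024 ≈ 11042752 black pixels.

11042752 pixels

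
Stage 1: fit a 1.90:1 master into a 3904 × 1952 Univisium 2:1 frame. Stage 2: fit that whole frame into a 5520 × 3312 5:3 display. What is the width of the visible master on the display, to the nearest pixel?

5244 px

Inside the 3904×1952 canvas the master is height-limited at 3708.80 × 1952.00.
Second fit — the Univisium 2:1 canvas into 5520×3312 spans the width: 5520.00 × 2760.00 (×1.4139 from 3904×1952).
So the master's width is 3708.80 × 1.4139 ≈ 5244.00.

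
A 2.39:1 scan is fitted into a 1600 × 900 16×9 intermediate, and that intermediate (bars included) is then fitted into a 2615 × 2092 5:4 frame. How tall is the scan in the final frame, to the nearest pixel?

Inside the 1600×900 canvas the scan is width-limited at 1600.00 × 669.46.
The 16×9 canvas is width-limited in 2615×2092, giving 2615.00 × 1470.94; scale factor 1.6344.
Applying the same ×1.6344: 669.46 → 1094.14.

1094 px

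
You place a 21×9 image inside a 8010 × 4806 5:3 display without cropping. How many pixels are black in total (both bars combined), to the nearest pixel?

10998874 pixels

21×9 (2.333) > 5:3 (1.667), so the image fills the width.
That makes the image 3432.8571 px tall (8010 × 9/21).
Leftover height: 4806 − 3432.8571 = 1373.1429 px.
Across the 8010-px span: 1373.1429 × 8010 ≈ 10998874 px.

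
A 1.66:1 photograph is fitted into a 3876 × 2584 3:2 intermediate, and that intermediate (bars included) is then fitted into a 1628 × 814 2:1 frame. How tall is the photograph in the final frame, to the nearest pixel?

736 px

First fit — 1.66:1 into 3876×2584 spans the width: 3876.00 × 2334.94.
3:2 in 1628×814: fills the height, so the intermediate becomes 1221.00 × 814.00 — a scale of ×0.3150.
The photograph scales with it: height 2334.94 × 0.3150 ≈ 735.54.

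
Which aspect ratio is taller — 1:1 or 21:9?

1:1

1 and 21:9 = 2.333; 2.333 > 1. The smaller width-to-height ratio is the taller frame.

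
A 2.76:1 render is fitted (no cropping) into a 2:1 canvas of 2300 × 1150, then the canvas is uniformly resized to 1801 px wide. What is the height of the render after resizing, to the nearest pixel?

653 px

In the 2300×1150 frame the render fills the width: height = 2300 / 2.760 ≈ 833.33 px.
The frame scales by 1801/2300 = 0.7830; 833.33 × 0.7830 ≈ 652.54 px.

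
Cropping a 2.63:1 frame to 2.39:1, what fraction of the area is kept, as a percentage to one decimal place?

90.9%

The height stays; only width is cut (since 2.39:1 is narrower than 2.63:1).
Area ratio = (2.390)/(2.630) = 90.87% retained.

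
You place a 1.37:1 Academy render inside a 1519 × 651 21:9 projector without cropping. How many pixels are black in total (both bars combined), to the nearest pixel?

408262 pixels

Since 1.370 < 2.333, the render is height-limited.
The render is 651 × 1.370 ≈ 891.8700 px wide.
Leftover width: 1519 − 891.8700 = 627.1300 px.
Across the 651-px span: 627.1300 × 651 ≈ 408262 px.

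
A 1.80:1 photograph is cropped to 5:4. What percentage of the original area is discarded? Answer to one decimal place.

30.6%

5:4 is narrower than 1.80:1, so the crop keeps the full height and trims the width.
Area ratio = (1.250)/(1.800) = 69.44%; the remaining 30.56% is cropped out.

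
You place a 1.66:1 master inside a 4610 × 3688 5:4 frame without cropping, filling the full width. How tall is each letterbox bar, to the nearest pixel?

That makes the image 2777.11 px tall (4610 / 1.660).
Black = 3688 − 2777.11 = 910.89 px, or 455.45 per bar.

455 px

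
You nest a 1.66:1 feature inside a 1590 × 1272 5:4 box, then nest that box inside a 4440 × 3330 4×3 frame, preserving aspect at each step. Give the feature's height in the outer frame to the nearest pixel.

2508 px

First fit — 1.66:1 into 1590×1272 spans the width: 1590.00 × 957.83.
Second fit — the 5:4 canvas into 4440×3330 spans the height: 4162.50 × 3330.00 (×2.6179 from 1590×1272).
The feature scales with it: height 957.83 × 2.6179 ≈ 2507.53.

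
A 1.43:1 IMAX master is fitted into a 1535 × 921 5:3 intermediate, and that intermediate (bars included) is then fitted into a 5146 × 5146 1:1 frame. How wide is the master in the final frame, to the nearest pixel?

4415 px

First fit — 1.43:1 IMAX into 1535×921 spans the height: 1317.03 × 921.00.
Second fit — the 5:3 canvas into 5146×5146 spans the width: 5146.00 × 3087.60 (×3.3524 from 1535×921).
Applying the same ×3.3524: 1317.03 → 4415.27.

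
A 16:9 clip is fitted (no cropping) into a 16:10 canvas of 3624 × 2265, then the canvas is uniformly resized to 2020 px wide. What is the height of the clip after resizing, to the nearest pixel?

1136 px

Fitted into 3624×2265, the clip spans the width; its height is 3624 × 9/16 ≈ 2038.50 px.
Resizing to 2020 px wide multiplies everything by 0.5574: 2038.50 → 1136.25 px.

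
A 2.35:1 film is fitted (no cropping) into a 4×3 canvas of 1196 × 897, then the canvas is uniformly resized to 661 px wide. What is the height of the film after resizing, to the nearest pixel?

In the 1196×897 frame the film fills the width: height = 1196 / 2.350 ≈ 508.94 px.
Resizing to 661 px wide multiplies everything by 0.5527: 508.94 → 281.28 px.

281 px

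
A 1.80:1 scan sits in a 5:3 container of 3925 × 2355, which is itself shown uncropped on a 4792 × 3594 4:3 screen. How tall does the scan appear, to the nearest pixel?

1.80:1 in 3925×2355: fills the width, so the scan is 3925.00 × 2180.56.
5:3 in 4792×3594: fills the width, so the intermediate becomes 4792.00 × 2875.20 — a scale of ×1.2209.
So the scan's height is 2180.56 × 1.2209 ≈ 2662.22.

2662 px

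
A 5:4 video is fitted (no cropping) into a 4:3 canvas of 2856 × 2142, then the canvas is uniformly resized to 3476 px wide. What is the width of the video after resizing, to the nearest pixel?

Fitted into 2856×2142, the video spans the height; its width is 2142 × 5/4 ≈ 2677.50 px.
The frame scales by 3476/2856 = 1.2171; 2677.50 × 1.2171 ≈ 3258.75 px.

3259 px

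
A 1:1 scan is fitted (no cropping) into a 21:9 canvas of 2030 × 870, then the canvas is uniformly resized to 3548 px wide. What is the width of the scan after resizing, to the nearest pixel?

Fitted into 2030×870, the scan spans the height; its width is 870 × 1/1 ≈ 870.00 px.
The frame scales by 3548/2030 = 1.7478; 870.00 × 1.7478 ≈ 1520.57 px.

1521 px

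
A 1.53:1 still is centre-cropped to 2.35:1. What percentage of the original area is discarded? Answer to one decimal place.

34.9%

Going from 1.53:1 to 2.35:1 means cutting height while keeping width.
Fraction kept = (1.530)/(2.350) ≈ 65.11%, so 34.89% is lost.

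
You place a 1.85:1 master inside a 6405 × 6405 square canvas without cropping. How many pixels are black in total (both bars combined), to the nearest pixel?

Since 1.850 > 1.000, the master is width-limited.
The master is 6405 / 1.850 ≈ 3462.1622 px tall.
Leftover height: 6405 − 3462.1622 = 2942.8378 px.
That's 2942.8378 × 6405 ≈ 18848876 black pixels.

18848876 pixels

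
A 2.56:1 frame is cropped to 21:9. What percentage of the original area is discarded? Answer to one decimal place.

8.9%

The height stays; only width is cut (since 21:9 is narrower than 2.56:1).
Fraction kept = (2.333)/(2.560) ≈ 91.15%, so 8.85% is lost.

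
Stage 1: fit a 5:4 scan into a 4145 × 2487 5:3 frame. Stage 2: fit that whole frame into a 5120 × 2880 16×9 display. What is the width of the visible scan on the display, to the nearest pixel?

First fit — 5:4 into 4145×2487 spans the height: 3108.75 × 2487.00.
5:3 in 5120×2880: fills the height, so the intermediate becomes 4800.00 × 2880.00 — a scale of ×1.1580.
So the scan's width is 3108.75 × 1.1580 ≈ 3600.00.

3600 px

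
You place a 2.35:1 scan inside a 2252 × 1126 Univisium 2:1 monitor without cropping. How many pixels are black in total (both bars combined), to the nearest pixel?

2.35:1 is wider than Univisium 2:1, so it spans the full width.
The scan is 2252 / 2.350 ≈ 958.2979 px tall.
1126 − 958.2979 = 167.7021 px of bars.
That's 167.7021 × 2252 ≈ 377665 black pixels.

377665 pixels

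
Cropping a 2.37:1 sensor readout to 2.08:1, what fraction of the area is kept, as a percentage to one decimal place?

Going from 2.37:1 to 2.08:1 means cutting width while keeping height.
Area ratio = (2.080)/(2.370) = 87.76% retained.

87.8%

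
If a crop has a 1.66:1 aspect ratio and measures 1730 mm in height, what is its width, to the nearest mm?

2872 mm

At 1.66:1, 1730 × 1.660 ≈ 2871.80.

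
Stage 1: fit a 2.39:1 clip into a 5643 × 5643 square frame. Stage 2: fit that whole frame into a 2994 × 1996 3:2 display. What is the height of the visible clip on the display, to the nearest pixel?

2.39:1 in 5643×5643: fills the width, so the clip is 5643.00 × 2361.09.
Second fit — the square canvas into 2994×1996 spans the height: 1996.00 × 1996.00 (×0.3537 from 5643×5643).
The clip scales with it: height 2361.09 × 0.3537 ≈ 835.15.

835 px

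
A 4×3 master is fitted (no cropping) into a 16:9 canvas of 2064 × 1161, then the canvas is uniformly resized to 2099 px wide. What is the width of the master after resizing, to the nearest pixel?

1574 px

At 2064×1161 the master is height-limited, so width = 1161 × 4/3 ≈ 1548.00 px.
Resizing to 2099 px wide multiplies everything by 1.0170: 1548.00 → 1574.25 px.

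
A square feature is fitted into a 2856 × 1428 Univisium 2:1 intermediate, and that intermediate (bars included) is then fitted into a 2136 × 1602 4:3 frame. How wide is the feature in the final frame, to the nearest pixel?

square in 2856×1428: fills the height, so the feature is 1428.00 × 1428.00.
Second fit — the Univisium 2:1 canvas into 2136×1602 spans the width: 2136.00 × 1068.00 (×0.7479 from 2856×1428).
The feature scales with it: width 1428.00 × 0.7479 ≈ 1068.00.

1068 px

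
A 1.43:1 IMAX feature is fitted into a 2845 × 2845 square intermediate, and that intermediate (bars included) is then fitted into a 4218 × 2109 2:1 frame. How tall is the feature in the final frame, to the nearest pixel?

1475 px

Inside the 2845×2845 canvas the feature is width-limited at 2845.00 × 1989.51.
square in 4218×2109: fills the height, so the intermediate becomes 2109.00 × 2109.00 — a scale of ×0.7413.
The feature scales with it: height 1989.51 × 0.7413 ≈ 1474.83.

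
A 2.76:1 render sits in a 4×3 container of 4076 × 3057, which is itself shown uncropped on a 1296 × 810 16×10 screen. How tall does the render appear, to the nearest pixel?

391 px

First fit — 2.76:1 into 4076×3057 spans the width: 4076.00 × 1476.81.
Second fit — the 4×3 canvas into 1296×810 spans the height: 1080.00 × 810.00 (×0.2650 from 4076×3057).
Applying the same ×0.2650: 1476.81 → 391.30.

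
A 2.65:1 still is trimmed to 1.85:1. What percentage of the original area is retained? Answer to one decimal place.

69.8%

Going from 2.65:1 to 1.85:1 means cutting width while keeping height.
Fraction kept = (1.850)/(2.650) ≈ 69.81%.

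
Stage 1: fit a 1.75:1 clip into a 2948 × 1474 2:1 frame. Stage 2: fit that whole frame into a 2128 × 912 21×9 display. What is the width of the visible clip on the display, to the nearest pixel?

First fit — 1.75:1 into 2948×1474 spans the height: 2579.50 × 1474.00.
Second fit — the 2:1 canvas into 2128×912 spans the height: 1824.00 × 912.00 (×0.6187 from 2948×1474).
The clip scales with it: width 2579.50 × 0.6187 ≈ 1596.00.

1596 px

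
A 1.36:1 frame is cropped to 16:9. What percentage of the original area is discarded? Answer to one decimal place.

16:9 is wider than 1.36:1, so the crop keeps the full width and trims the height.
Fraction kept = (1.360)/(1.778) ≈ 76.50%, so 23.50% is lost.

23.5%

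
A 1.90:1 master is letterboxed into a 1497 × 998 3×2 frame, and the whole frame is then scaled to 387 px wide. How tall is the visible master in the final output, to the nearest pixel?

204 px

Fitted into 1497×998, the master spans the width; its height is 1497 / 1.900 ≈ 787.89 px.
Scaling 1497 → 387 is ×0.2585, so the height becomes 787.89 × 0.2585 ≈ 203.68 px.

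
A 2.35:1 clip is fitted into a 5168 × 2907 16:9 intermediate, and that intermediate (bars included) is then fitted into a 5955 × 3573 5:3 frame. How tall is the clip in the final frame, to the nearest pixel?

2534 px

2.35:1 in 5168×2907: fills the width, so the clip is 5168.00 × 2199.15.
Second fit — the 16:9 canvas into 5955×3573 spans the width: 5955.00 × 3349.69 (×1.1523 from 5168×2907).
The clip scales with it: height 2199.15 × 1.1523 ≈ 2534.04.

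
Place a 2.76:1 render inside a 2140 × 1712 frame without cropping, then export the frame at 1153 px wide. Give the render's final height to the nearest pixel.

418 px

Fitted into 2140×1712, the render spans the width; its height is 2140 / 2.760 ≈ 775.36 px.
Resizing to 1153 px wide multiplies everything by 0.5388: 775.36 → 417.75 px.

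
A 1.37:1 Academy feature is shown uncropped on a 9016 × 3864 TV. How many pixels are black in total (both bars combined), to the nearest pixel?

1.37:1 Academy (1.370) < 21×9 (2.333), so the feature fills the height.
The feature is 3864 × 1.370 ≈ 5293.6800 px wide.
Leftover width: 9016 − 5293.6800 = 3722.3200 px.
That's 3722.3200 × 3864 ≈ 14383044 black pixels.

14383044 pixels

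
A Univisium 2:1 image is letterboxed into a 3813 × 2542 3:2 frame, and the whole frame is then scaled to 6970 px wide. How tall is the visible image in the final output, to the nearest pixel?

3485 px

At 3813×2542 the image is width-limited, so height = 3813 × 1/2 ≈ 1906.50 px.
The frame scales by 6970/3813 = 1.8280; 1906.50 × 1.8280 ≈ 3485.00 px.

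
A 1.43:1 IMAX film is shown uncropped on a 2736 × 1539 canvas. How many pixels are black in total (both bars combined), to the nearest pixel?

823719 pixels

1.43:1 IMAX is narrower than 16:9, so it spans the full height.
That makes the image 2200.7700 px wide (1539 × 1.430).
2736 − 2200.7700 = 535.2300 px of bars.
Across the 1539-px span: 535.2300 × 1539 ≈ 823719 px.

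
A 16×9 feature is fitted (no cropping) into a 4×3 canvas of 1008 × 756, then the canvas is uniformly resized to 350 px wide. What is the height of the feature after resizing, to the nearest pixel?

197 px

In the 1008×756 frame the feature fills the width: height = 1008 × 9/16 ≈ 567.00 px.
The frame scales by 350/1008 = 0.3472; 567.00 × 0.3472 ≈ 196.88 px.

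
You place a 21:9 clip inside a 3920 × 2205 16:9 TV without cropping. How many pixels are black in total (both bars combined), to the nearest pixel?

Since 2.333 > 1.778, the clip is width-limited.
The clip is 3920 × 9/21 ≈ 1680.0000 px tall.
Leftover height: 2205 − 1680.0000 = 525.0000 px.
Bar area = 525.0000 × 3920 ≈ 2058000 px.

2058000 pixels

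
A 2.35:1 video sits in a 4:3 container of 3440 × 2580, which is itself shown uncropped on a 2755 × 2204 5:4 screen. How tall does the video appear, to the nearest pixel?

2.35:1 in 3440×2580: fills the width, so the video is 3440.00 × 1463.83.
The 4:3 canvas is width-limited in 2755×2204, giving 2755.00 × 2066.25; scale factor 0.8009.
So the video's height is 1463.83 × 0.8009 ≈ 1172.34.

1172 px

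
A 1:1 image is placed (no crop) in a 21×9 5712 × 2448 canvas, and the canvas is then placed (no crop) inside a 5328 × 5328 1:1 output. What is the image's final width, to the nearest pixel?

2283 px

1:1 in 5712×2448: fills the height, so the image is 2448.00 × 2448.00.
Second fit — the 21×9 canvas into 5328×5328 spans the width: 5328.00 × 2283.43 (×0.9328 from 5712×2448).
Applying the same ×0.9328: 2448.00 → 2283.43.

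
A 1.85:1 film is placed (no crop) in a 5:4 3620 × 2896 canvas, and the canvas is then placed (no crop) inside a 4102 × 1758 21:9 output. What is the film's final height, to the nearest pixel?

1.85:1 in 3620×2896: fills the width, so the film is 3620.00 × 1956.76.
5:4 in 4102×1758: fills the height, so the intermediate becomes 2197.50 × 1758.00 — a scale of ×0.6070.
Applying the same ×0.6070: 1956.76 → 1187.84.

1188 px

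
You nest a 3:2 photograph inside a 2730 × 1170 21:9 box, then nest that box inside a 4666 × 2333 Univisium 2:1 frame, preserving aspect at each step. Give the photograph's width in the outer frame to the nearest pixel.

3000 px

First fit — 3:2 into 2730×1170 spans the height: 1755.00 × 1170.00.
21:9 in 4666×2333: fills the width, so the intermediate becomes 4666.00 × 1999.71 — a scale of ×1.7092.
The photograph scales with it: width 1755.00 × 1.7092 ≈ 2999.57.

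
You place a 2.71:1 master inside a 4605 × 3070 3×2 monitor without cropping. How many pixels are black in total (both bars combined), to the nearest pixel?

2.71:1 (2.710) > 3×2 (1.500), so the master fills the width.
The master is 4605 / 2.710 ≈ 1699.2620 px tall.
3070 − 1699.2620 = 1370.7380 px of bars.
Across the 4605-px span: 1370.7380 × 4605 ≈ 6312249 px.

6312249 pixels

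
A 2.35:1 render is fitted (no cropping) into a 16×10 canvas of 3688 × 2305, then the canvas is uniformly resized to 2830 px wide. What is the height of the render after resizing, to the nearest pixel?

In the 3688×2305 frame the render fills the width: height = 3688 / 2.350 ≈ 1569.36 px.
Scaling 3688 → 2830 is ×0.7674, so the height becomes 1569.36 × 0.7674 ≈ 1204.26 px.

1204 px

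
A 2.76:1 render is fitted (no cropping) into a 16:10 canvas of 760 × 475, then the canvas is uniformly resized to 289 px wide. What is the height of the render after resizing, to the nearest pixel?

105 px

Fitted into 760×475, the render spans the width; its height is 760 / 2.760 ≈ 275.36 px.
The frame scales by 289/760 = 0.3803; 275.36 × 0.3803 ≈ 104.71 px.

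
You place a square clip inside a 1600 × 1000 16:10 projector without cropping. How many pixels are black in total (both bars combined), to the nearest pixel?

square is narrower than 16:10, so it spans the full height.
The clip is 1000 × 1/1 ≈ 1000.0000 px wide.
Black = 1600 − 1000.0000 = 600.0000 px.
That's 600.0000 × 1000 ≈ 600000 black pixels.

600000 pixels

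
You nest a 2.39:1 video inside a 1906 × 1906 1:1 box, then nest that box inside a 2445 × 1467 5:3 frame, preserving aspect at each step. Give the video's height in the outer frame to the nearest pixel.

614 px

2.39:1 in 1906×1906: fills the width, so the video is 1906.00 × 797.49.
1:1 in 2445×1467: fills the height, so the intermediate becomes 1467.00 × 1467.00 — a scale of ×0.7697.
So the video's height is 797.49 × 0.7697 ≈ 613.81.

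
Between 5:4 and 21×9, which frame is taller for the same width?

5:4

5:4 = 1.25 and 21×9 = 2.333; 2.333 > 1.25. The smaller width-to-height ratio is the taller frame.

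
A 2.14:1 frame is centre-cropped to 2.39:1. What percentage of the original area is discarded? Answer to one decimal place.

Going from 2.14:1 to 2.39:1 means cutting height while keeping width.
(2.140)/(2.390) ≈ 0.895 of the area survives, leaving 10.46% discarded.

10.5%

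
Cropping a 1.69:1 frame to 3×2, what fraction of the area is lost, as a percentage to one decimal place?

3×2 is narrower than 1.69:1, so the crop keeps the full height and trims the width.
Fraction kept = (1.500)/(1.690) ≈ 88.76%, so 11.24% is lost.

11.2%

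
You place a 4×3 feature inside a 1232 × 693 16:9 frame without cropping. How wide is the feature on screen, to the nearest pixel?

924 px

4×3 (1.333) < 16:9 (1.778), so the feature fills the height.
That makes the image 924.00 px wide (693 × 4/3).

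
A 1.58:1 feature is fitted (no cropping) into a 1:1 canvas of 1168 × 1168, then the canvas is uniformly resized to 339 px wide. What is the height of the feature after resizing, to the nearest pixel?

215 px

At 1168×1168 the feature is width-limited, so height = 1168 / 1.580 ≈ 739.24 px.
The frame scales by 339/1168 = 0.2902; 739.24 × 0.2902 ≈ 214.56 px.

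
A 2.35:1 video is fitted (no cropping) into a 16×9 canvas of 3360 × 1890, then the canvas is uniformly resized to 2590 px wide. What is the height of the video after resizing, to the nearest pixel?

1102 px

At 3360×1890 the video is width-limited, so height = 3360 / 2.350 ≈ 1429.79 px.
The frame scales by 2590/3360 = 0.7708; 1429.79 × 0.7708 ≈ 1102.13 px.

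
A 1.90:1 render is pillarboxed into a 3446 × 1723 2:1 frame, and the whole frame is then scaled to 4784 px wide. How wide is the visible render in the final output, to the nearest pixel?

4545 px

Fitted into 3446×1723, the render spans the height; its width is 1723 × 1.900 ≈ 3273.70 px.
Resizing to 4784 px wide multiplies everything by 1.3883: 3273.70 → 4544.80 px.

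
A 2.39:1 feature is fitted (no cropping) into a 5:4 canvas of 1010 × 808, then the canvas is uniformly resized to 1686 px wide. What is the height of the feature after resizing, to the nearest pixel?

In the 1010×808 frame the feature fills the width: height = 1010 / 2.390 ≈ 422.59 px.
Resizing to 1686 px wide multiplies everything by 1.6693: 422.59 → 705.44 px.

705 px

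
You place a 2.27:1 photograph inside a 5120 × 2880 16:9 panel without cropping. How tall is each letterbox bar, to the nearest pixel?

Since 2.270 > 1.778, the photograph is width-limited.
That makes the image 2255.51 px tall (5120 / 2.270).
2880 − 2255.51 = 624.49 px of bars (312.25 each).

312 px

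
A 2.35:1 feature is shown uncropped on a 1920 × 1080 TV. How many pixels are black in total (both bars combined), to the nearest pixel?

504919 pixels

2.35:1 (2.350) > 16:9 (1.778), so the feature fills the width.
Content height = 1920 / 2.350 ≈ 817.0213 px.
Black = 1080 − 817.0213 = 262.9787 px.
Bar area = 262.9787 × 1920 ≈ 504919 px.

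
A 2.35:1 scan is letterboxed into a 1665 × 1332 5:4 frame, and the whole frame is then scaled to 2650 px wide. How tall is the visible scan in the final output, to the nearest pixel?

Fitted into 1665×1332, the scan spans the width; its height is 1665 / 2.350 ≈ 708.51 px.
The frame scales by 2650/1665 = 1.5916; 708.51 × 1.5916 ≈ 1127.66 px.

1128 px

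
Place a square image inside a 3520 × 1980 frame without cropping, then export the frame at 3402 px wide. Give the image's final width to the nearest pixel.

Fitted into 3520×1980, the image spans the height; its width is 1980 × 1/1 ≈ 1980.00 px.
Scaling 3520 → 3402 is ×0.9665, so the width becomes 1980.00 × 0.9665 ≈ 1913.62 px.

1914 px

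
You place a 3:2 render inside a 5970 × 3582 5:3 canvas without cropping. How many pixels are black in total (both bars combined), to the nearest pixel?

2138454 pixels

Since 1.500 < 1.667, the render is height-limited.
That makes the image 5373.0000 px wide (3582 × 3/2).
Leftover width: 5970 − 5373.0000 = 597.0000 px.
That's 597.0000 × 3582 ≈ 2138454 black pixels.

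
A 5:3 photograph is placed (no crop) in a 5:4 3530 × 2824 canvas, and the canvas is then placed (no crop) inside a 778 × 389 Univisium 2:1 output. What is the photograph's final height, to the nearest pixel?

292 px

First fit — 5:3 into 3530×2824 spans the width: 3530.00 × 2118.00.
5:4 in 778×389: fills the height, so the intermediate becomes 486.25 × 389.00 — a scale of ×0.1377.
So the photograph's height is 2118.00 × 0.1377 ≈ 291.75.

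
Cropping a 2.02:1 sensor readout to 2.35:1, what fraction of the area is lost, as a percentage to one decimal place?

The width stays; only height is cut (since 2.35:1 is wider than 2.02:1).
Area ratio = (2.020)/(2.350) = 85.96%; the remaining 14.04% is cropped out.

14.0%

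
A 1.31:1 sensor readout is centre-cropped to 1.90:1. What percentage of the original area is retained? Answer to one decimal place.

68.9%

The width stays; only height is cut (since 1.90:1 is wider than 1.31:1).
(1.310)/(1.900) ≈ 0.689 of the area survives.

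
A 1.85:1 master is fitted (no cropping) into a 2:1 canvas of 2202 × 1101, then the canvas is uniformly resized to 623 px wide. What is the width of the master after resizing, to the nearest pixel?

576 px

In the 2202×1101 frame the master fills the height: width = 1101 × 1.850 ≈ 2036.85 px.
The frame scales by 623/2202 = 0.2829; 2036.85 × 0.2829 ≈ 576.27 px.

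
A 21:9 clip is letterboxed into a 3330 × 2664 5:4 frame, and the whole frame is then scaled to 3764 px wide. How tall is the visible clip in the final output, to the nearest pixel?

1613 px

Fitted into 3330×2664, the clip spans the width; its height is 3330 × 9/21 ≈ 1427.14 px.
Scaling 3330 → 3764 is ×1.1303, so the height becomes 1427.14 × 1.1303 ≈ 1613.14 px.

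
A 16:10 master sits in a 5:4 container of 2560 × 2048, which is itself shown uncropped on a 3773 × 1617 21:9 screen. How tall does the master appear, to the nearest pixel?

First fit — 16:10 into 2560×2048 spans the width: 2560.00 × 1600.00.
Second fit — the 5:4 canvas into 3773×1617 spans the height: 2021.25 × 1617.00 (×0.7896 from 2560×2048).
So the master's height is 1600.00 × 0.7896 ≈ 1263.28.

1263 px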